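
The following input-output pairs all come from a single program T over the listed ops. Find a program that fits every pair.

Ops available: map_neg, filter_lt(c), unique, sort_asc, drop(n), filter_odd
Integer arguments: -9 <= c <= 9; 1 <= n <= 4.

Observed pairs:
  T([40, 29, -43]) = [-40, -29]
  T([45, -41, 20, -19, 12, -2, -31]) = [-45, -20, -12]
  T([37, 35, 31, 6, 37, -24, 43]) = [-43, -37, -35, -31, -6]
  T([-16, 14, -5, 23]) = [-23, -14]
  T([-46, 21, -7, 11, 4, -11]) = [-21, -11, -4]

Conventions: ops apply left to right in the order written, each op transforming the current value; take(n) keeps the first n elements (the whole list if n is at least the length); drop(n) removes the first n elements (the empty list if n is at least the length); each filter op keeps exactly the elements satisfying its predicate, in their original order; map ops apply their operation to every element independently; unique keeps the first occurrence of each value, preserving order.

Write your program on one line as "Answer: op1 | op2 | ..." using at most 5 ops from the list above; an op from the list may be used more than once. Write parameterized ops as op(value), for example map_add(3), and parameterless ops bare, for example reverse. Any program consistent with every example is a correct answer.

map_neg | unique | filter_lt(-2) | sort_asc

Check, running the answer program on each example:
  [40, 29, -43] -> [-40, -29, 43] -> [-40, -29, 43] -> [-40, -29] -> [-40, -29]
  [45, -41, 20, -19, 12, -2, -31] -> [-45, 41, -20, 19, -12, 2, 31] -> [-45, 41, -20, 19, -12, 2, 31] -> [-45, -20, -12] -> [-45, -20, -12]
  [37, 35, 31, 6, 37, -24, 43] -> [-37, -35, -31, -6, -37, 24, -43] -> [-37, -35, -31, -6, 24, -43] -> [-37, -35, -31, -6, -43] -> [-43, -37, -35, -31, -6]
  [-16, 14, -5, 23] -> [16, -14, 5, -23] -> [16, -14, 5, -23] -> [-14, -23] -> [-23, -14]
  [-46, 21, -7, 11, 4, -11] -> [46, -21, 7, -11, -4, 11] -> [46, -21, 7, -11, -4, 11] -> [-21, -11, -4] -> [-21, -11, -4]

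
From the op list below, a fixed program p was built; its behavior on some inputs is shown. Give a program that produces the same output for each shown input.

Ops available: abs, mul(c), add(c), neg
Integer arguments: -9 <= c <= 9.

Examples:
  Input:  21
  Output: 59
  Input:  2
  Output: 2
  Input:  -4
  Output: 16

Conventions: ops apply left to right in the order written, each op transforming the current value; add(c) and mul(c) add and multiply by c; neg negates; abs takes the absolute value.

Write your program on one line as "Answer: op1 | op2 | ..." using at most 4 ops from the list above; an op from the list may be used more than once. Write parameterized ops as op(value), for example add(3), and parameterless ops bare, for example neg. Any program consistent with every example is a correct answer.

mul(-3) | add(1) | add(3) | abs

Check, running the answer program on each example:
  21 -> -63 -> -62 -> -59 -> 59
  2 -> -6 -> -5 -> -2 -> 2
  -4 -> 12 -> 13 -> 16 -> 16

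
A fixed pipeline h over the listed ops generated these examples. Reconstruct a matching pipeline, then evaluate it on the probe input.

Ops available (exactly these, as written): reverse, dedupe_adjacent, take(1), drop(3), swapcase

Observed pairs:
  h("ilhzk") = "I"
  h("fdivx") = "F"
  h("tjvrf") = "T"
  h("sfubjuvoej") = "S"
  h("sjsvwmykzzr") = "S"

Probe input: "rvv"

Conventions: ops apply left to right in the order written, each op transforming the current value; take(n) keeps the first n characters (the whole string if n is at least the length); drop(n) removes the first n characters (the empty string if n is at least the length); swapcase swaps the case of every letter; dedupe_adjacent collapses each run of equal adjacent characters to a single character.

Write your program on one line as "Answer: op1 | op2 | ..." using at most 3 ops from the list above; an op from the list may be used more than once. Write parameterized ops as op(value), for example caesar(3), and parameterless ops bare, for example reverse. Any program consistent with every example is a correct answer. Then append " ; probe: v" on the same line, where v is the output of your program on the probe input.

dedupe_adjacent | swapcase | take(1) ; probe: "R"

Check, running the answer program on each example:
  "ilhzk" -> "ilhzk" -> "ILHZK" -> "I"
  "fdivx" -> "fdivx" -> "FDIVX" -> "F"
  "tjvrf" -> "tjvrf" -> "TJVRF" -> "T"
  "sfubjuvoej" -> "sfubjuvoej" -> "SFUBJUVOEJ" -> "S"
  "sjsvwmykzzr" -> "sjsvwmykzr" -> "SJSVWMYKZR" -> "S"
  probe: "rvv" -> "rv" -> "RV" -> "R"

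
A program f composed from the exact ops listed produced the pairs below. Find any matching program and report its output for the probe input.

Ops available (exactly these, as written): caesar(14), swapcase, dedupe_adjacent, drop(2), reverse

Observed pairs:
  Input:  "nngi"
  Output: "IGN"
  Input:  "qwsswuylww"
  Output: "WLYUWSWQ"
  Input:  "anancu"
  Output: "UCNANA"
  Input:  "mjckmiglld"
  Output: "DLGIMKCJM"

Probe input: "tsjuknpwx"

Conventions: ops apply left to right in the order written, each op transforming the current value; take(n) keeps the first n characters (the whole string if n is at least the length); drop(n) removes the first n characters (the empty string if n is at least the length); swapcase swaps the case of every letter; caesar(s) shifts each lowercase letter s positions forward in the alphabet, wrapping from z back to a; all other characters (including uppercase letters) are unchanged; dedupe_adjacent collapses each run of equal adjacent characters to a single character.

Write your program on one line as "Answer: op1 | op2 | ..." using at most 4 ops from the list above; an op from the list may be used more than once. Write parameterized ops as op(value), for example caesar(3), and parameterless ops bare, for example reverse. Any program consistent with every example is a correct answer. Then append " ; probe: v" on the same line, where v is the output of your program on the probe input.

swapcase | dedupe_adjacent | reverse ; probe: "XWPNKUJST"

Check, running the answer program on each example:
  "nngi" -> "NNGI" -> "NGI" -> "IGN"
  "qwsswuylww" -> "QWSSWUYLWW" -> "QWSWUYLW" -> "WLYUWSWQ"
  "anancu" -> "ANANCU" -> "ANANCU" -> "UCNANA"
  "mjckmiglld" -> "MJCKMIGLLD" -> "MJCKMIGLD" -> "DLGIMKCJM"
  probe: "tsjuknpwx" -> "TSJUKNPWX" -> "TSJUKNPWX" -> "XWPNKUJST"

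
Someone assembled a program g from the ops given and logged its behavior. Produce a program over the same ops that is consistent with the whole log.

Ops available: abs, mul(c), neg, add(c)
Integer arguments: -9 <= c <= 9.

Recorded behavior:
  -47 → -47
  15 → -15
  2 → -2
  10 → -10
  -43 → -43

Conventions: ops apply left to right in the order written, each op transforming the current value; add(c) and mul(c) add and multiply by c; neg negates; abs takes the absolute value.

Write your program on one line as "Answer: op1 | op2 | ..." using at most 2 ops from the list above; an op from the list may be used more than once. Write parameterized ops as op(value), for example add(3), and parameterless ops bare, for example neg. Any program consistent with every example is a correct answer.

abs | neg

Check, running the answer program on each example:
  -47 -> 47 -> -47
  15 -> 15 -> -15
  2 -> 2 -> -2
  10 -> 10 -> -10
  -43 -> 43 -> -43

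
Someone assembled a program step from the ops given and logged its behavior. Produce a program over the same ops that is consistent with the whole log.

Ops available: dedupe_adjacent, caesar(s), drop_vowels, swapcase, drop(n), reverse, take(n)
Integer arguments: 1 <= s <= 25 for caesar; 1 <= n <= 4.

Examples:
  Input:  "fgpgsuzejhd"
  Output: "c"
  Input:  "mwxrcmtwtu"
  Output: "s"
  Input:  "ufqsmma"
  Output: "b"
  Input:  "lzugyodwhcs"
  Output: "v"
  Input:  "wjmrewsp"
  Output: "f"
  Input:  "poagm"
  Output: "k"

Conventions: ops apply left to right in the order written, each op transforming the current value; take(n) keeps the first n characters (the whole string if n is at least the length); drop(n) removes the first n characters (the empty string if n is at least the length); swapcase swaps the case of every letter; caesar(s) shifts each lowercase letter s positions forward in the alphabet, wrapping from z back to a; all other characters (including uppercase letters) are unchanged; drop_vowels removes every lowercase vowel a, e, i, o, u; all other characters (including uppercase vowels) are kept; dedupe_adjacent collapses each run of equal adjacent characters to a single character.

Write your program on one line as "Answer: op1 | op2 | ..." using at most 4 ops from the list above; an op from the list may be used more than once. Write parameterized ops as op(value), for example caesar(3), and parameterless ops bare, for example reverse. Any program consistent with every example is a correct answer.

caesar(22) | dedupe_adjacent | take(2) | drop(1)

Check, running the answer program on each example:
  "fgpgsuzejhd" -> "bclcoqvafdz" -> "bclcoqvafdz" -> "bc" -> "c"
  "mwxrcmtwtu" -> "istnyipspq" -> "istnyipspq" -> "is" -> "s"
  "ufqsmma" -> "qbmoiiw" -> "qbmoiw" -> "qb" -> "b"
  "lzugyodwhcs" -> "hvqcukzsdyo" -> "hvqcukzsdyo" -> "hv" -> "v"
  "wjmrewsp" -> "sfinasol" -> "sfinasol" -> "sf" -> "f"
  "poagm" -> "lkwci" -> "lkwci" -> "lk" -> "k"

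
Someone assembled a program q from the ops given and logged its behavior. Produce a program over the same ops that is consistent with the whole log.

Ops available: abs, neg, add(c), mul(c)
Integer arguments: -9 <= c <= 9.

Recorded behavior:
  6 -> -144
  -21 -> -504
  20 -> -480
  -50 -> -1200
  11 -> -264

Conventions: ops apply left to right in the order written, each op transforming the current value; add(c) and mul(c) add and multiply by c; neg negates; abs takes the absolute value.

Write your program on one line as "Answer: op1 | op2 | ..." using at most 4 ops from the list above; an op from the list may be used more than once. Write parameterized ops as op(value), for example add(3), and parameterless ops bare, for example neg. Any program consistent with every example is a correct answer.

abs | mul(-3) | mul(8)

Check, running the answer program on each example:
  6 -> 6 -> -18 -> -144
  -21 -> 21 -> -63 -> -504
  20 -> 20 -> -60 -> -480
  -50 -> 50 -> -150 -> -1200
  11 -> 11 -> -33 -> -264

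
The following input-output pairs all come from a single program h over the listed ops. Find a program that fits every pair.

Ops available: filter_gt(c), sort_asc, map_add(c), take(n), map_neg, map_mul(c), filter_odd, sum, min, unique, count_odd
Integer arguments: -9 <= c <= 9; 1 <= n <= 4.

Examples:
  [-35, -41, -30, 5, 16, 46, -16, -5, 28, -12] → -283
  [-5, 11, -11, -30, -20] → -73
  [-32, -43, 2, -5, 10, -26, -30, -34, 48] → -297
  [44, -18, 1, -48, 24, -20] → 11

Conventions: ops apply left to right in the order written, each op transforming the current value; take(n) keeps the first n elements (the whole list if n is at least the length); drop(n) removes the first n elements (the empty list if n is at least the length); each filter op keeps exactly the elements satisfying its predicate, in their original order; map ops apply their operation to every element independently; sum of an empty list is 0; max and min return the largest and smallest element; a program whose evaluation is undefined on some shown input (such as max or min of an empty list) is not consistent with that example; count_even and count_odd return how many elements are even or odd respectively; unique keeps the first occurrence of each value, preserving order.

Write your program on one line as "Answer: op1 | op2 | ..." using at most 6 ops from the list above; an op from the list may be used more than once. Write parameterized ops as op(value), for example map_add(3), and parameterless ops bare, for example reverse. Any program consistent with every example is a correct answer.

map_neg | map_mul(-7) | filter_odd | map_add(4) | min

Check, running the answer program on each example:
  [-35, -41, -30, 5, 16, 46, -16, -5, 28, -12] -> [35, 41, 30, -5, -16, -46, 16, 5, -28, 12] -> [-245, -287, -210, 35, 112, 322, -112, -35, 196, -84] -> [-245, -287, 35, -35] -> [-241, -283, 39, -31] -> -283
  [-5, 11, -11, -30, -20] -> [5, -11, 11, 30, 20] -> [-35, 77, -77, -210, -140] -> [-35, 77, -77] -> [-31, 81, -73] -> -73
  [-32, -43, 2, -5, 10, -26, -30, -34, 48] -> [32, 43, -2, 5, -10, 26, 30, 34, -48] -> [-224, -301, 14, -35, 70, -182, -210, -238, 336] -> [-301, -35] -> [-297, -31] -> -297
  [44, -18, 1, -48, 24, -20] -> [-44, 18, -1, 48, -24, 20] -> [308, -126, 7, -336, 168, -140] -> [7] -> [11] -> 11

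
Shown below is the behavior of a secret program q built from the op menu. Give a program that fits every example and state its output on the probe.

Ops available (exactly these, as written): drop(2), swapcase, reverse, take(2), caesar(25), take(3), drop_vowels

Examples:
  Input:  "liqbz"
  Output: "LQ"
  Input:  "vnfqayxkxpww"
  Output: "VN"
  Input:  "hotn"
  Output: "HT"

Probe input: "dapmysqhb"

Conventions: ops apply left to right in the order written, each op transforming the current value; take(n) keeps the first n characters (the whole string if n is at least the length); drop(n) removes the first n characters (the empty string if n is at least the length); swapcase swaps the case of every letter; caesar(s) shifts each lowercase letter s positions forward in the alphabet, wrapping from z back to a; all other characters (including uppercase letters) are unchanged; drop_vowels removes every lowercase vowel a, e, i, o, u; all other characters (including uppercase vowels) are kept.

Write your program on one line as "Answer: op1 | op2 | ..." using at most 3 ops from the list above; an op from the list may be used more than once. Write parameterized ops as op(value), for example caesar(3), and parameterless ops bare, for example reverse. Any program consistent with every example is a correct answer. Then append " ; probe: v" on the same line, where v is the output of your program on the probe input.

drop_vowels | take(2) | swapcase ; probe: "DP"

Check, running the answer program on each example:
  "liqbz" -> "lqbz" -> "lq" -> "LQ"
  "vnfqayxkxpww" -> "vnfqyxkxpww" -> "vn" -> "VN"
  "hotn" -> "htn" -> "ht" -> "HT"
  probe: "dapmysqhb" -> "dpmysqhb" -> "dp" -> "DP"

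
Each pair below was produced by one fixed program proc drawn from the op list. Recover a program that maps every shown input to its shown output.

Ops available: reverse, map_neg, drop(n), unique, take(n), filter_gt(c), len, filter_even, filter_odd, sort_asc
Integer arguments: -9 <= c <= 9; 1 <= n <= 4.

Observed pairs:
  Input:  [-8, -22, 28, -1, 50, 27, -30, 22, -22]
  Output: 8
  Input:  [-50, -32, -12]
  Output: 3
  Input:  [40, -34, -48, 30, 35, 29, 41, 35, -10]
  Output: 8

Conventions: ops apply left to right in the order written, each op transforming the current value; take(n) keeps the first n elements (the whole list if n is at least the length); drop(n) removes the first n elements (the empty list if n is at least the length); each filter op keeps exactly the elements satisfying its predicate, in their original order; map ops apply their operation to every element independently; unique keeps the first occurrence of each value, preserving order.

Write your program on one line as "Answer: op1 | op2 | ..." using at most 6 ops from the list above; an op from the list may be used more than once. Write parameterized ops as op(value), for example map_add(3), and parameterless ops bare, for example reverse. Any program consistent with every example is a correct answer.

reverse | map_neg | unique | sort_asc | len

Check, running the answer program on each example:
  [-8, -22, 28, -1, 50, 27, -30, 22, -22] -> [-22, 22, -30, 27, 50, -1, 28, -22, -8] -> [22, -22, 30, -27, -50, 1, -28, 22, 8] -> [22, -22, 30, -27, -50, 1, -28, 8] -> [-50, -28, -27, -22, 1, 8, 22, 30] -> 8
  [-50, -32, -12] -> [-12, -32, -50] -> [12, 32, 50] -> [12, 32, 50] -> [12, 32, 50] -> 3
  [40, -34, -48, 30, 35, 29, 41, 35, -10] -> [-10, 35, 41, 29, 35, 30, -48, -34, 40] -> [10, -35, -41, -29, -35, -30, 48, 34, -40] -> [10, -35, -41, -29, -30, 48, 34, -40] -> [-41, -40, -35, -30, -29, 10, 34, 48] -> 8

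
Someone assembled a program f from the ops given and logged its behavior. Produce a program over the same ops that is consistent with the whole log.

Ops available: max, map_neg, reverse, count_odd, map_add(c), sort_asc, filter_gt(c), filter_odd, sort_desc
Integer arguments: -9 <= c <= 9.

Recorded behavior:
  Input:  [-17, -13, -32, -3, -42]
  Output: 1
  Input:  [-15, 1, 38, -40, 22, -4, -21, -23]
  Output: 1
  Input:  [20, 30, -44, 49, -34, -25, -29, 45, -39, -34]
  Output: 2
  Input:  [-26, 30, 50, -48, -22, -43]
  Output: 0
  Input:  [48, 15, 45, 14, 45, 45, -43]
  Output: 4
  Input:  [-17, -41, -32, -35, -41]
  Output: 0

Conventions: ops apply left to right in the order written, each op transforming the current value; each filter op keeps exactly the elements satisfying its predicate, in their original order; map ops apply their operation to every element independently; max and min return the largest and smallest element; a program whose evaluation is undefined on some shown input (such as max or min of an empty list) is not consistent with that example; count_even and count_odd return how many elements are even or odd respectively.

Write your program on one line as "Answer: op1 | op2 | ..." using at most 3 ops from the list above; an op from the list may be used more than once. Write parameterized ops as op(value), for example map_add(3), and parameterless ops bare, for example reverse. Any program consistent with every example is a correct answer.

filter_gt(-5) | count_odd

Check, running the answer program on each example:
  [-17, -13, -32, -3, -42] -> [-3] -> 1
  [-15, 1, 38, -40, 22, -4, -21, -23] -> [1, 38, 22, -4] -> 1
  [20, 30, -44, 49, -34, -25, -29, 45, -39, -34] -> [20, 30, 49, 45] -> 2
  [-26, 30, 50, -48, -22, -43] -> [30, 50] -> 0
  [48, 15, 45, 14, 45, 45, -43] -> [48, 15, 45, 14, 45, 45] -> 4
  [-17, -41, -32, -35, -41] -> [] -> 0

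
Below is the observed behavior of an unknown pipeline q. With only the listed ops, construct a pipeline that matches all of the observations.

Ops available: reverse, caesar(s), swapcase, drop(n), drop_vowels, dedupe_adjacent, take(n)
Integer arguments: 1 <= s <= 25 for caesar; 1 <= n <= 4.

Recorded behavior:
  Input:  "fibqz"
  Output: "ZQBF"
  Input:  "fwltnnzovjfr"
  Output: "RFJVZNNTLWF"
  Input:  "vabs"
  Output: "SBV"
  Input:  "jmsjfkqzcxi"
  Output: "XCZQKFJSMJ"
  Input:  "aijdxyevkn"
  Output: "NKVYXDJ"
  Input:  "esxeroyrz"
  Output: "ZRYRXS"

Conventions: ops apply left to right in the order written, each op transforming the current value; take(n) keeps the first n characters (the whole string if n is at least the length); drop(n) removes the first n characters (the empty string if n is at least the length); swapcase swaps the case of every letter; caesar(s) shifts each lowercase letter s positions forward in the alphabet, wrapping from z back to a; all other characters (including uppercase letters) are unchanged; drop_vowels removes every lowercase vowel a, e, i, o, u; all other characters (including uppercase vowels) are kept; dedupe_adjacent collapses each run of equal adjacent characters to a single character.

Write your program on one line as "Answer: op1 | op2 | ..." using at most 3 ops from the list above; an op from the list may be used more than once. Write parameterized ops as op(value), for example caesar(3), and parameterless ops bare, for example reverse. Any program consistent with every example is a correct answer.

reverse | drop_vowels | swapcase

Check, running the answer program on each example:
  "fibqz" -> "zqbif" -> "zqbf" -> "ZQBF"
  "fwltnnzovjfr" -> "rfjvoznntlwf" -> "rfjvznntlwf" -> "RFJVZNNTLWF"
  "vabs" -> "sbav" -> "sbv" -> "SBV"
  "jmsjfkqzcxi" -> "ixczqkfjsmj" -> "xczqkfjsmj" -> "XCZQKFJSMJ"
  "aijdxyevkn" -> "nkveyxdjia" -> "nkvyxdj" -> "NKVYXDJ"
  "esxeroyrz" -> "zryorexse" -> "zryrxs" -> "ZRYRXS"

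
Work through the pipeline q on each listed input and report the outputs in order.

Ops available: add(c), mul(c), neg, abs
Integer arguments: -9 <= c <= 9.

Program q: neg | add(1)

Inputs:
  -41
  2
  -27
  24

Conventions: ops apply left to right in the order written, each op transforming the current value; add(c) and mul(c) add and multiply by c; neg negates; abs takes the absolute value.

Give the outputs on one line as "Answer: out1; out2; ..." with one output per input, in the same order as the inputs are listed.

42; -1; 28; -23

Execution, op by op:
  -41 -> 41 -> 42
  2 -> -2 -> -1
  -27 -> 27 -> 28
  24 -> -24 -> -23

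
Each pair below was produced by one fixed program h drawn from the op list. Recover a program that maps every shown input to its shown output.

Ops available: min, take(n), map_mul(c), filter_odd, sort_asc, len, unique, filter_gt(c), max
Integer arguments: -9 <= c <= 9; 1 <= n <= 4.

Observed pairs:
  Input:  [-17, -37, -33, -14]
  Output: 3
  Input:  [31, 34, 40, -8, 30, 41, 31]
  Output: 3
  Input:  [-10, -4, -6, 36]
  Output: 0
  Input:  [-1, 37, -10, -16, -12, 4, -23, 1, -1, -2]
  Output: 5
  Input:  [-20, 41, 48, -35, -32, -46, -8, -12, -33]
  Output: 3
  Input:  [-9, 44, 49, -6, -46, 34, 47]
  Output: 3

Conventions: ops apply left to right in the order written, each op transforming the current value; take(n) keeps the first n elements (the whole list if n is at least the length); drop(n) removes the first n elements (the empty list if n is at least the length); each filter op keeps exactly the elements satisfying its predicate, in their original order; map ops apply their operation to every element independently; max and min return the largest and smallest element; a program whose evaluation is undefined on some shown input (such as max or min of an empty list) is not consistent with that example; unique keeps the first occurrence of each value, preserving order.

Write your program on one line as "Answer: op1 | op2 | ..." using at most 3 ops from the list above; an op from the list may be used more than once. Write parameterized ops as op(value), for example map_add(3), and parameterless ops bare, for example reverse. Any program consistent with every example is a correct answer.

filter_odd | len

Check, running the answer program on each example:
  [-17, -37, -33, -14] -> [-17, -37, -33] -> 3
  [31, 34, 40, -8, 30, 41, 31] -> [31, 41, 31] -> 3
  [-10, -4, -6, 36] -> [] -> 0
  [-1, 37, -10, -16, -12, 4, -23, 1, -1, -2] -> [-1, 37, -23, 1, -1] -> 5
  [-20, 41, 48, -35, -32, -46, -8, -12, -33] -> [41, -35, -33] -> 3
  [-9, 44, 49, -6, -46, 34, 47] -> [-9, 49, 47] -> 3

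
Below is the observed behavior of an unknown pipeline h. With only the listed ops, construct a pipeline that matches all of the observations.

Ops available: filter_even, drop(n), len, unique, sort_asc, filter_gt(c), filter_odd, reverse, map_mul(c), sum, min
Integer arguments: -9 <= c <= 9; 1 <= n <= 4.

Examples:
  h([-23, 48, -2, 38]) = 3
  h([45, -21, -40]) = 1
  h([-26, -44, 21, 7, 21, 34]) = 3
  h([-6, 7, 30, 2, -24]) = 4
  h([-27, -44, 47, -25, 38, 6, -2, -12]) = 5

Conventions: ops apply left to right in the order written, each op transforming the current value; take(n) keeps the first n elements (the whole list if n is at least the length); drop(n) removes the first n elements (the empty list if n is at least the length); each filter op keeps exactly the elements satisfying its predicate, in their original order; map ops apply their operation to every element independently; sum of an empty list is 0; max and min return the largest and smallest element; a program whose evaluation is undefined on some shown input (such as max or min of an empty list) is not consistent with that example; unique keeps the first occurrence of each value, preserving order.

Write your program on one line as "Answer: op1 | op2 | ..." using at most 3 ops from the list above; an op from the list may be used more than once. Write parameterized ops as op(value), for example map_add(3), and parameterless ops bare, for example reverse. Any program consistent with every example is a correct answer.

unique | filter_even | len

Check, running the answer program on each example:
  [-23, 48, -2, 38] -> [-23, 48, -2, 38] -> [48, -2, 38] -> 3
  [45, -21, -40] -> [45, -21, -40] -> [-40] -> 1
  [-26, -44, 21, 7, 21, 34] -> [-26, -44, 21, 7, 34] -> [-26, -44, 34] -> 3
  [-6, 7, 30, 2, -24] -> [-6, 7, 30, 2, -24] -> [-6, 30, 2, -24] -> 4
  [-27, -44, 47, -25, 38, 6, -2, -12] -> [-27, -44, 47, -25, 38, 6, -2, -12] -> [-44, 38, 6, -2, -12] -> 5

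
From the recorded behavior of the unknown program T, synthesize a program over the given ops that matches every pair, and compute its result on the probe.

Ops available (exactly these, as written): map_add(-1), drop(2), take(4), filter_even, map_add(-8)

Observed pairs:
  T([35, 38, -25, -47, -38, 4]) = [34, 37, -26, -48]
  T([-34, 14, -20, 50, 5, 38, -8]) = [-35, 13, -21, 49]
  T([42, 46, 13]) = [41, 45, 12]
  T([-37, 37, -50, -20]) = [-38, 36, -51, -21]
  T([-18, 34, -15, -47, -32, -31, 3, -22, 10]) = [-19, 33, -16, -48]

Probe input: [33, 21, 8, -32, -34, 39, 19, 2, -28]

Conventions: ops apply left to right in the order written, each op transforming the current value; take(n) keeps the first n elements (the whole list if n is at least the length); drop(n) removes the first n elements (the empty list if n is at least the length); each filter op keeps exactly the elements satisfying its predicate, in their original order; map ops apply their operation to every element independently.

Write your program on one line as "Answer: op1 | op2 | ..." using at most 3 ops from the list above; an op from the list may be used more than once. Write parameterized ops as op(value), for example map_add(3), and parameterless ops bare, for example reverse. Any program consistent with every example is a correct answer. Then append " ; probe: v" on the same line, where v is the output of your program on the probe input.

map_add(-1) | take(4) ; probe: [32, 20, 7, -33]

Check, running the answer program on each example:
  [35, 38, -25, -47, -38, 4] -> [34, 37, -26, -48, -39, 3] -> [34, 37, -26, -48]
  [-34, 14, -20, 50, 5, 38, -8] -> [-35, 13, -21, 49, 4, 37, -9] -> [-35, 13, -21, 49]
  [42, 46, 13] -> [41, 45, 12] -> [41, 45, 12]
  [-37, 37, -50, -20] -> [-38, 36, -51, -21] -> [-38, 36, -51, -21]
  [-18, 34, -15, -47, -32, -31, 3, -22, 10] -> [-19, 33, -16, -48, -33, -32, 2, -23, 9] -> [-19, 33, -16, -48]
  probe: [33, 21, 8, -32, -34, 39, 19, 2, -28] -> [32, 20, 7, -33, -35, 38, 18, 1, -29] -> [32, 20, 7, -33]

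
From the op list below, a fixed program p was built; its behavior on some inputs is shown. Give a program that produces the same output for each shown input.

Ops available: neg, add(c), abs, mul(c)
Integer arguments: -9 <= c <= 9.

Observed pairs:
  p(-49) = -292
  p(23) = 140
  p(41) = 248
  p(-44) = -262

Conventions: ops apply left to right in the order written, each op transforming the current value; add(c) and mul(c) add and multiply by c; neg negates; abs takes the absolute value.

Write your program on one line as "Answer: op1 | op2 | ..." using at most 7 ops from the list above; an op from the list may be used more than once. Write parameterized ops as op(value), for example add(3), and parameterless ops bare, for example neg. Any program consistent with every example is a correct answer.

neg | mul(-6) | add(-8) | add(1) | add(1) | add(8)

Check, running the answer program on each example:
  -49 -> 49 -> -294 -> -302 -> -301 -> -300 -> -292
  23 -> -23 -> 138 -> 130 -> 131 -> 132 -> 140
  41 -> -41 -> 246 -> 238 -> 239 -> 240 -> 248
  -44 -> 44 -> -264 -> -272 -> -271 -> -270 -> -262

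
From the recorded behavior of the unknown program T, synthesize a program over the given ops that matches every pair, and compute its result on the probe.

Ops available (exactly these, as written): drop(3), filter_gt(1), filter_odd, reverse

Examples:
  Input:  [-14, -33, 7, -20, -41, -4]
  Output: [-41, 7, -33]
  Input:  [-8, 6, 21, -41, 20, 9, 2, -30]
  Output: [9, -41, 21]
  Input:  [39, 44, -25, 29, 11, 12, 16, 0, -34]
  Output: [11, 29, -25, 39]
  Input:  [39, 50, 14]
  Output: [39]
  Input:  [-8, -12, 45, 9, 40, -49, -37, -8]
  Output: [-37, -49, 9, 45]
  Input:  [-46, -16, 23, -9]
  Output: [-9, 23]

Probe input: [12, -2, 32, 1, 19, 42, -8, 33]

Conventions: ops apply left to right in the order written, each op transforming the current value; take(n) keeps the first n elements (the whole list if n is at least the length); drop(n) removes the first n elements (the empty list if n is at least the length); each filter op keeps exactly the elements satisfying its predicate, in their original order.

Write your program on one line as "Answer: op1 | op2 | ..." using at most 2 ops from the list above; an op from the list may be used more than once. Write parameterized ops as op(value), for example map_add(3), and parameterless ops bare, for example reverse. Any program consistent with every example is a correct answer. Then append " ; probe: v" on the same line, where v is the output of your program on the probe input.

reverse | filter_odd ; probe: [33, 19, 1]

Check, running the answer program on each example:
  [-14, -33, 7, -20, -41, -4] -> [-4, -41, -20, 7, -33, -14] -> [-41, 7, -33]
  [-8, 6, 21, -41, 20, 9, 2, -30] -> [-30, 2, 9, 20, -41, 21, 6, -8] -> [9, -41, 21]
  [39, 44, -25, 29, 11, 12, 16, 0, -34] -> [-34, 0, 16, 12, 11, 29, -25, 44, 39] -> [11, 29, -25, 39]
  [39, 50, 14] -> [14, 50, 39] -> [39]
  [-8, -12, 45, 9, 40, -49, -37, -8] -> [-8, -37, -49, 40, 9, 45, -12, -8] -> [-37, -49, 9, 45]
  [-46, -16, 23, -9] -> [-9, 23, -16, -46] -> [-9, 23]
  probe: [12, -2, 32, 1, 19, 42, -8, 33] -> [33, -8, 42, 19, 1, 32, -2, 12] -> [33, 19, 1]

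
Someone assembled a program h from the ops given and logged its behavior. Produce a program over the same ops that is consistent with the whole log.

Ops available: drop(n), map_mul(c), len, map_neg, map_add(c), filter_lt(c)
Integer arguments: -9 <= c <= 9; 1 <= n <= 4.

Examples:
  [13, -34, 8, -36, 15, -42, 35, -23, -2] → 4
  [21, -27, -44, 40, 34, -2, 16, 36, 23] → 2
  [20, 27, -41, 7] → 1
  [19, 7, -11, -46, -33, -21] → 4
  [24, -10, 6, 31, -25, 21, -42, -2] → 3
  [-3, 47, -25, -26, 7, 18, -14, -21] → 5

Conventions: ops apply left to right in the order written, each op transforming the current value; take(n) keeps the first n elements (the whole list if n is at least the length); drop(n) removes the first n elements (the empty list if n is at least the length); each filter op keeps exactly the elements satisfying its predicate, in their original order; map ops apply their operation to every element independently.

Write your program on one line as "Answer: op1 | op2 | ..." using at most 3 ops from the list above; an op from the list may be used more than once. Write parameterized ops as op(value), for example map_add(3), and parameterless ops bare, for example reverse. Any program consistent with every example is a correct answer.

filter_lt(-2) | map_mul(6) | len

Check, running the answer program on each example:
  [13, -34, 8, -36, 15, -42, 35, -23, -2] -> [-34, -36, -42, -23] -> [-204, -216, -252, -138] -> 4
  [21, -27, -44, 40, 34, -2, 16, 36, 23] -> [-27, -44] -> [-162, -264] -> 2
  [20, 27, -41, 7] -> [-41] -> [-246] -> 1
  [19, 7, -11, -46, -33, -21] -> [-11, -46, -33, -21] -> [-66, -276, -198, -126] -> 4
  [24, -10, 6, 31, -25, 21, -42, -2] -> [-10, -25, -42] -> [-60, -150, -252] -> 3
  [-3, 47, -25, -26, 7, 18, -14, -21] -> [-3, -25, -26, -14, -21] -> [-18, -150, -156, -84, -126] -> 5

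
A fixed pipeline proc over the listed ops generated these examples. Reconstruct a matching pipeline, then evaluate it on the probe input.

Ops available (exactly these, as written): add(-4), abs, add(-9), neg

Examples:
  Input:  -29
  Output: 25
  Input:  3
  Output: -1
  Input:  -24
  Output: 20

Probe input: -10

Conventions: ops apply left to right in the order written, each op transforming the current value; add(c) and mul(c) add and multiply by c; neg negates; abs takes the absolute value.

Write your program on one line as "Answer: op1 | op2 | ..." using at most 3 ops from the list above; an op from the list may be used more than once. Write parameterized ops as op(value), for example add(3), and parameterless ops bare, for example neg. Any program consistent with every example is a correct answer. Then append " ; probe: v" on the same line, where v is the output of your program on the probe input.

abs | add(-4) ; probe: 6

Check, running the answer program on each example:
  -29 -> 29 -> 25
  3 -> 3 -> -1
  -24 -> 24 -> 20
  probe: -10 -> 10 -> 6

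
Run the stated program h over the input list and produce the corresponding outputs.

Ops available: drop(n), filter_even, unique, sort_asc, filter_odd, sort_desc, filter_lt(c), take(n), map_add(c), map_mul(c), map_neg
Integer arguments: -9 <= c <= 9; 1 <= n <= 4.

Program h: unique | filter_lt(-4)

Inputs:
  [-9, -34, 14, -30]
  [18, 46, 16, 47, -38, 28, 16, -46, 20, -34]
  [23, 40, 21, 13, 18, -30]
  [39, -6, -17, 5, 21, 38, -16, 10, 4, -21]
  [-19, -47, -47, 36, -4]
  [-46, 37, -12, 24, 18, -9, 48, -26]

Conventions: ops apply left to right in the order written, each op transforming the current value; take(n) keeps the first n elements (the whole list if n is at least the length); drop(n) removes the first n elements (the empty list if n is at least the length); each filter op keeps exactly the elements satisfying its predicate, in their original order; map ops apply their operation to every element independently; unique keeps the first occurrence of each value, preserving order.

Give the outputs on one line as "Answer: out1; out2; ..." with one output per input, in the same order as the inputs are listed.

[-9, -34, -30]; [-38, -46, -34]; [-30]; [-6, -17, -16, -21]; [-19, -47]; [-46, -12, -9, -26]

Execution, op by op:
  [-9, -34, 14, -30] -> [-9, -34, 14, -30] -> [-9, -34, -30]
  [18, 46, 16, 47, -38, 28, 16, -46, 20, -34] -> [18, 46, 16, 47, -38, 28, -46, 20, -34] -> [-38, -46, -34]
  [23, 40, 21, 13, 18, -30] -> [23, 40, 21, 13, 18, -30] -> [-30]
  [39, -6, -17, 5, 21, 38, -16, 10, 4, -21] -> [39, -6, -17, 5, 21, 38, -16, 10, 4, -21] -> [-6, -17, -16, -21]
  [-19, -47, -47, 36, -4] -> [-19, -47, 36, -4] -> [-19, -47]
  [-46, 37, -12, 24, 18, -9, 48, -26] -> [-46, 37, -12, 24, 18, -9, 48, -26] -> [-46, -12, -9, -26]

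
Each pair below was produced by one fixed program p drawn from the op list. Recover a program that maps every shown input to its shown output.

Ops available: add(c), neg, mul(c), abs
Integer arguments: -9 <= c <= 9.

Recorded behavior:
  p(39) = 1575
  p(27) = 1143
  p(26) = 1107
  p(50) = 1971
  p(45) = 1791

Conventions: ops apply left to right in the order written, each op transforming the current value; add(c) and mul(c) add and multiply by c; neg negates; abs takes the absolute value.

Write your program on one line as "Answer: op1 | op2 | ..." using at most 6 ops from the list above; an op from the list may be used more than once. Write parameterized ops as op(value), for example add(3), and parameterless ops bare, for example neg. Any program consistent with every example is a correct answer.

add(6) | mul(4) | add(-3) | add(-2) | neg | mul(-9)

Check, running the answer program on each example:
  39 -> 45 -> 180 -> 177 -> 175 -> -175 -> 1575
  27 -> 33 -> 132 -> 129 -> 127 -> -127 -> 1143
  26 -> 32 -> 128 -> 125 -> 123 -> -123 -> 1107
  50 -> 56 -> 224 -> 221 -> 219 -> -219 -> 1971
  45 -> 51 -> 204 -> 201 -> 199 -> -199 -> 1791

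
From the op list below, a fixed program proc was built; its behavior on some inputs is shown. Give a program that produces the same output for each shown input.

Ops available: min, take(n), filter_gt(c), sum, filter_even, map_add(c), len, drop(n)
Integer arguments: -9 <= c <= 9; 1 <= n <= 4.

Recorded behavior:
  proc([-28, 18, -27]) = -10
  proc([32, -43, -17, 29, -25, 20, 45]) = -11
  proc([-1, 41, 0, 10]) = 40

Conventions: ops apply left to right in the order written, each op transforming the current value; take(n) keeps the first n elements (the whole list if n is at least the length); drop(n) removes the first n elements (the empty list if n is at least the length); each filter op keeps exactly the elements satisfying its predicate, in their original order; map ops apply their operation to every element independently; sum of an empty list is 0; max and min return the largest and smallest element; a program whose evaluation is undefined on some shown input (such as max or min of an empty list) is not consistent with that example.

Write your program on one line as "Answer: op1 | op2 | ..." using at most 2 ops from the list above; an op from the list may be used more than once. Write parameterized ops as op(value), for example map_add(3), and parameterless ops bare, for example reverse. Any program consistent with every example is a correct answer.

take(2) | sum

Check, running the answer program on each example:
  [-28, 18, -27] -> [-28, 18] -> -10
  [32, -43, -17, 29, -25, 20, 45] -> [32, -43] -> -11
  [-1, 41, 0, 10] -> [-1, 41] -> 40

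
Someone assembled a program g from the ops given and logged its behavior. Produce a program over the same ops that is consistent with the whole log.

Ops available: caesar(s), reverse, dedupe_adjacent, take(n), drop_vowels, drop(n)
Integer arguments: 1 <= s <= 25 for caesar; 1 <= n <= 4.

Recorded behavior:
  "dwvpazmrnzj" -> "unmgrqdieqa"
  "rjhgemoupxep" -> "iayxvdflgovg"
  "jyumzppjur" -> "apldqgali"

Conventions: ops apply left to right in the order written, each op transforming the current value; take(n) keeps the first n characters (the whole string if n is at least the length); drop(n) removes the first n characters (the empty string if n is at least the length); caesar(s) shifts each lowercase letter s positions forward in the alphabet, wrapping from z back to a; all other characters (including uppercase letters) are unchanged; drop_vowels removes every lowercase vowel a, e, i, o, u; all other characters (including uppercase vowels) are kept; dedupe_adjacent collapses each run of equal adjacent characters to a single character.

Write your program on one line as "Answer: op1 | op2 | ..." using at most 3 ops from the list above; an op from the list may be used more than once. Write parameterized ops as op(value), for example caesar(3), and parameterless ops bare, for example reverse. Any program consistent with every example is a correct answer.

caesar(10) | caesar(7) | dedupe_adjacent

Check, running the answer program on each example:
  "dwvpazmrnzj" -> "ngfzkjwbxjt" -> "unmgrqdieqa" -> "unmgrqdieqa"
  "rjhgemoupxep" -> "btrqowyezhoz" -> "iayxvdflgovg" -> "iayxvdflgovg"
  "jyumzppjur" -> "tiewjzzteb" -> "apldqggali" -> "apldqgali"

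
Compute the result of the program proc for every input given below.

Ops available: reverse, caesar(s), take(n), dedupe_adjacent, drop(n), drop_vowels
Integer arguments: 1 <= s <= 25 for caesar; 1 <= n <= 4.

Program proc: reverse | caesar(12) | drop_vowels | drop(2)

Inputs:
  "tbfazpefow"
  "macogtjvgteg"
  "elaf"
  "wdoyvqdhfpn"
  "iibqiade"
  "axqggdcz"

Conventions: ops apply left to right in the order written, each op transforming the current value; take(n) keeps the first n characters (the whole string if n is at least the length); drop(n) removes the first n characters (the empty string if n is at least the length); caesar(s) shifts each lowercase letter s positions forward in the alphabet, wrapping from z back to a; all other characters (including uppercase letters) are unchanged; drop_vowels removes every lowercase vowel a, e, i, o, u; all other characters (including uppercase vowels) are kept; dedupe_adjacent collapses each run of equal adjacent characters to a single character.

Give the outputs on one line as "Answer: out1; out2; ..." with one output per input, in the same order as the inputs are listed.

Execution, op by op:
  "tbfazpefow" -> "wofepzafbt" -> "iarqblmrnf" -> "rqblmrnf" -> "blmrnf"
  "macogtjvgteg" -> "getgvjtgocam" -> "sqfshvfsaomy" -> "sqfshvfsmy" -> "fshvfsmy"
  "elaf" -> "fale" -> "rmxq" -> "rmxq" -> "xq"
  "wdoyvqdhfpn" -> "npfhdqvyodw" -> "zbrtpchkapi" -> "zbrtpchkp" -> "rtpchkp"
  "iibqiade" -> "edaiqbii" -> "qpmucnuu" -> "qpmcn" -> "mcn"
  "axqggdcz" -> "zcdggqxa" -> "lopsscjm" -> "lpsscjm" -> "sscjm"

"blmrnf"; "fshvfsmy"; "xq"; "rtpchkp"; "mcn"; "sscjm"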